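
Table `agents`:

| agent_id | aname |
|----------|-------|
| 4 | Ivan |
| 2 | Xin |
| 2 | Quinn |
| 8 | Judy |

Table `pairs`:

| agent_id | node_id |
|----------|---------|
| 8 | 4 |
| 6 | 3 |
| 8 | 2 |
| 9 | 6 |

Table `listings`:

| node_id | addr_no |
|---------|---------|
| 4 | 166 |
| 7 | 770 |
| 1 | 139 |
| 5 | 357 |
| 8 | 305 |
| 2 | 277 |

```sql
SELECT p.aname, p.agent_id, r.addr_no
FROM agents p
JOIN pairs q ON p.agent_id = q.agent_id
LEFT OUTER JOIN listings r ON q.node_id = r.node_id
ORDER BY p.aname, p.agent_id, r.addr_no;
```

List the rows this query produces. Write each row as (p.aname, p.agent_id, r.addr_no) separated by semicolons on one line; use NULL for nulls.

(Judy, 8, 166); (Judy, 8, 277)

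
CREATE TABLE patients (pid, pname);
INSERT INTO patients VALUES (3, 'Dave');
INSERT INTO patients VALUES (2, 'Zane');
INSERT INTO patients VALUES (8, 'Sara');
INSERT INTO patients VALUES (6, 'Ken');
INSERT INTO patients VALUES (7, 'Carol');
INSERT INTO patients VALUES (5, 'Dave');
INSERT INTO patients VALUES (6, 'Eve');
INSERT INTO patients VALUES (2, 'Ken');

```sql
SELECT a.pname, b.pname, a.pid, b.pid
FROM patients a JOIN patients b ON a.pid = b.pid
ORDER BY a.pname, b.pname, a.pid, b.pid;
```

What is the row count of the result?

INNER JOIN keeps only pairs where the ON condition holds.
Matching on a.pid = b.pid.
- a (pid=3) pairs with 1 row(s) of b.
- a (pid=2) pairs with 2 row(s) of b.
- a (pid=8) pairs with 1 row(s) of b.
- a (pid=6) pairs with 2 row(s) of b.
- a (pid=7) pairs with 1 row(s) of b.
- a (pid=5) pairs with 1 row(s) of b.
- a (pid=6) pairs with 2 row(s) of b.
- a (pid=2) pairs with 2 row(s) of b.
Total: 12 rows.

12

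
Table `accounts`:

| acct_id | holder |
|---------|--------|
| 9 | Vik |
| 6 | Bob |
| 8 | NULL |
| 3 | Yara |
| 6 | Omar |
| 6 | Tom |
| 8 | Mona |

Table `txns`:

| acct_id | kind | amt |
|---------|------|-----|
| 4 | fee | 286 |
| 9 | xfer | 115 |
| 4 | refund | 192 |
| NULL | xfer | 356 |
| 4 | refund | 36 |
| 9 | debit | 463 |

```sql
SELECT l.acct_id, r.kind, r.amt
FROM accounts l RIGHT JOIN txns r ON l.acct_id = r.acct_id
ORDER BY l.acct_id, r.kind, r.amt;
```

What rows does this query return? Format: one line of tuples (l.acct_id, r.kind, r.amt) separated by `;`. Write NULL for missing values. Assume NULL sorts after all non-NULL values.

(9, debit, 463); (9, xfer, 115); (NULL, fee, 286); (NULL, refund, 36); (NULL, refund, 192); (NULL, xfer, 356)

RIGHT JOIN keeps every row from `txns`; unmatched rows get NULL for `accounts`'s columns.
Matching on l.acct_id = r.acct_id. A NULL in a compared column never satisfies the condition.
Matched pairs: 2; unmatched r rows kept: 4.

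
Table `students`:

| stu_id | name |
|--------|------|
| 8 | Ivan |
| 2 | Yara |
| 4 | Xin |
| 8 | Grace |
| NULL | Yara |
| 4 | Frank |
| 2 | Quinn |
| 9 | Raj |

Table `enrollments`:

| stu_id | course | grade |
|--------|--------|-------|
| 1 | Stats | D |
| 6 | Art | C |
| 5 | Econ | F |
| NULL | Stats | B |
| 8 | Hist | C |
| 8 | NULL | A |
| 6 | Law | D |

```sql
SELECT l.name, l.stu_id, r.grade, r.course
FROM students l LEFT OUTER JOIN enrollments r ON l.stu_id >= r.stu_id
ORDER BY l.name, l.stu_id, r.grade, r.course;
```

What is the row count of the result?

23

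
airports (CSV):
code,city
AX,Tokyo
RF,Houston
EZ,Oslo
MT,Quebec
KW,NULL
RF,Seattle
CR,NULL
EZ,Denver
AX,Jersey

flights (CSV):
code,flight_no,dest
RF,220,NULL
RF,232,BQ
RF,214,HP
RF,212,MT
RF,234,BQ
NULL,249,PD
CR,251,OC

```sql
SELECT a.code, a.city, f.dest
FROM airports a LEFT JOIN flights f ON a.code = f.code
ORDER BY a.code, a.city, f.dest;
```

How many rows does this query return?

17

LEFT JOIN keeps every row from `airports`; unmatched rows get NULL for `flights`'s columns.
Matching on a.code = f.code. A NULL in a compared column never satisfies the condition.
- a[0] code=AX → no match; kept with NULLs on the f side.
- a[1] code=RF → 5 match(es) in f → 5 row(s).
- a[2] code=EZ → no match; kept with NULLs on the f side.
- a[3] code=MT → no match; kept with NULLs on the f side.
- a[4] code=KW → no match; kept with NULLs on the f side.
- a[5] code=RF → 5 match(es) in f → 5 row(s).
- a[6] code=CR → 1 match(es) in f → 1 row(s).
- a[7] code=EZ → no match; kept with NULLs on the f side.
- a[8] code=AX → no match; kept with NULLs on the f side.
Total: 11 matched + 6 padded = 17 rows.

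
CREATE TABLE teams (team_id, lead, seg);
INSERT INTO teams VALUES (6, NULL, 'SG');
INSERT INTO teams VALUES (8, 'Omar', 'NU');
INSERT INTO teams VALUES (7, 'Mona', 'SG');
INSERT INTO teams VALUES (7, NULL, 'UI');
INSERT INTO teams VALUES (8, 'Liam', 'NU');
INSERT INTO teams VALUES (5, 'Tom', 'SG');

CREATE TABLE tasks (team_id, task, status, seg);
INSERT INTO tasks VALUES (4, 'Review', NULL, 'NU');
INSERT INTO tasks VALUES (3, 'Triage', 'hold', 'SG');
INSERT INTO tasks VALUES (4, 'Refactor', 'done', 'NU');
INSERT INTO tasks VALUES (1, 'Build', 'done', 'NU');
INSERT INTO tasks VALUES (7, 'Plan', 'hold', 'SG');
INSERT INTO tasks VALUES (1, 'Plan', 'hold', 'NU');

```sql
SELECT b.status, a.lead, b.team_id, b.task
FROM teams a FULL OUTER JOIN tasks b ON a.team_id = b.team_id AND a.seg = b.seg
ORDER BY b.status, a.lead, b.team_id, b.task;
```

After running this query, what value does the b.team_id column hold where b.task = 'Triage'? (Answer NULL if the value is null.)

FULL OUTER JOIN keeps every row from both sides; unmatched rows get NULL for the other side's columns.
Matching on a.team_id = b.team_id AND a.seg = b.seg.
- a[0] team_id=6, seg=SG → no match; kept with NULLs on the b side.
- a[1] team_id=8, seg=NU → no match; kept with NULLs on the b side.
- a[2] team_id=7, seg=SG → 1 match(es) in b → 1 row(s).
- a[3] team_id=7, seg=UI → no match; kept with NULLs on the b side.
- a[4] team_id=8, seg=NU → no match; kept with NULLs on the b side.
- a[5] team_id=5, seg=SG → no match; kept with NULLs on the b side.
- plus 5 unmatched b row(s), each kept with NULL a columns.

3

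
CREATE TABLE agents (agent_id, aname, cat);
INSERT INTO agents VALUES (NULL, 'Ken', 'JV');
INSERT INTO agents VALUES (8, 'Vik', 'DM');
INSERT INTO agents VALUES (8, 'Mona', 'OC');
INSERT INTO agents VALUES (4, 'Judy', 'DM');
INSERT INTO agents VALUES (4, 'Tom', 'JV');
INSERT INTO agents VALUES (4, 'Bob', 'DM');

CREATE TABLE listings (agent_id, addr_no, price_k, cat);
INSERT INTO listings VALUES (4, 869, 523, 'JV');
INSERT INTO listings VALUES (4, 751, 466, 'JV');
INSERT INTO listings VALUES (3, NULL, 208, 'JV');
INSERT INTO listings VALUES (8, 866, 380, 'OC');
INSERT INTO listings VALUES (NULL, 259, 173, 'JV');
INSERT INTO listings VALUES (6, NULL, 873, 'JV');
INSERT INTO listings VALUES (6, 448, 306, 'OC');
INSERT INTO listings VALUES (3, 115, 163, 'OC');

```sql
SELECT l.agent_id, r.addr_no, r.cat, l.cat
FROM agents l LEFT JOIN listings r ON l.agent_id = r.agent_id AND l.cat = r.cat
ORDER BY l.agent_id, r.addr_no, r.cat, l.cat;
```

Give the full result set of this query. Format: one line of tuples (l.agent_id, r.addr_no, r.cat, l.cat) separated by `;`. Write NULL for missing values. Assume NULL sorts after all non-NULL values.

LEFT JOIN keeps every row from `agents`; unmatched rows get NULL for `listings`'s columns.
Matching on l.agent_id = r.agent_id AND l.cat = r.cat. A NULL in a compared column never satisfies the condition.
- agent_id=NULL, cat=JV: no r row matches, row kept with r columns NULL.
- agent_id=8, cat=DM: no r row matches, row kept with r columns NULL.
- agent_id=8, cat=OC: 1 matching r row(s), so 1 row(s) emitted.
- agent_id=4, cat=DM: no r row matches, row kept with r columns NULL.
- agent_id=4, cat=JV: 2 matching r row(s), so 2 row(s) emitted.
- agent_id=4, cat=DM: no r row matches, row kept with r columns NULL.
After projecting and ordering:
l.agent_id | r.addr_no | r.cat | l.cat
4 | 751 | JV | JV
4 | 869 | JV | JV
4 | NULL | NULL | DM
4 | NULL | NULL | DM
8 | 866 | OC | OC
8 | NULL | NULL | DM
NULL | NULL | NULL | JV

(4, 751, JV, JV); (4, 869, JV, JV); (4, NULL, NULL, DM); (4, NULL, NULL, DM); (8, 866, OC, OC); (8, NULL, NULL, DM); (NULL, NULL, NULL, JV)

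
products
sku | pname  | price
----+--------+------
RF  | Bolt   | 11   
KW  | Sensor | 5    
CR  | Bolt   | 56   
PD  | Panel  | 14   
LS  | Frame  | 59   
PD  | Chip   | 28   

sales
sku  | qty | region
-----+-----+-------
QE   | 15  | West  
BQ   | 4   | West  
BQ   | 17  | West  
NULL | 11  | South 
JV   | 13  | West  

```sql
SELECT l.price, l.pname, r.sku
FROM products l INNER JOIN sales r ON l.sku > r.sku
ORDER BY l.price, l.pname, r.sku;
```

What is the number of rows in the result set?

INNER JOIN keeps only pairs where the ON condition holds.
Matching on l.sku > r.sku. A NULL in a compared column never satisfies the condition.
- sku=RF: 4 matching r row(s), so 4 row(s) emitted.
- sku=KW: 3 matching r row(s), so 3 row(s) emitted.
- sku=CR: 2 matching r row(s), so 2 row(s) emitted.
- sku=PD: 3 matching r row(s), so 3 row(s) emitted.
- sku=LS: 3 matching r row(s), so 3 row(s) emitted.
- sku=PD: 3 matching r row(s), so 3 row(s) emitted.
Total: 18 rows.

18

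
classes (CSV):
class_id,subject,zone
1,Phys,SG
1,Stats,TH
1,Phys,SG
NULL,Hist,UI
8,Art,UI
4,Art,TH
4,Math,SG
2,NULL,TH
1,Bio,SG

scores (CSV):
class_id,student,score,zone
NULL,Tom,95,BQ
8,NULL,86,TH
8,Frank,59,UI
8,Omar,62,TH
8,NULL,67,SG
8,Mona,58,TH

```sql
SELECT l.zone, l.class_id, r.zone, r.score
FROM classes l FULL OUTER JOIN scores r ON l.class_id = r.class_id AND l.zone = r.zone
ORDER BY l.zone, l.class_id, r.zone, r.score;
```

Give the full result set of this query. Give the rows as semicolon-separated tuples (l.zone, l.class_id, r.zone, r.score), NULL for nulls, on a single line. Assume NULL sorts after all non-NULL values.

FULL OUTER JOIN keeps every row from both sides; unmatched rows get NULL for the other side's columns.
Matching on l.class_id = r.class_id AND l.zone = r.zone. A NULL in a compared column never satisfies the condition.
- l (class_id=1, zone=SG) has no partner → padded with NULL.
- l (class_id=1, zone=TH) has no partner → padded with NULL.
- l (class_id=1, zone=SG) has no partner → padded with NULL.
- l (class_id=NULL, zone=UI) has no partner → padded with NULL.
- l (class_id=8, zone=UI) pairs with 1 row(s) of r.
- l (class_id=4, zone=TH) has no partner → padded with NULL.
- l (class_id=4, zone=SG) has no partner → padded with NULL.
- l (class_id=2, zone=TH) has no partner → padded with NULL.
- l (class_id=1, zone=SG) has no partner → padded with NULL.
- 5 r row(s) had no l match → kept, l columns NULL.

(SG, 1, NULL, NULL); (SG, 1, NULL, NULL); (SG, 1, NULL, NULL); (SG, 4, NULL, NULL); (TH, 1, NULL, NULL); (TH, 2, NULL, NULL); (TH, 4, NULL, NULL); (UI, 8, UI, 59); (UI, NULL, NULL, NULL); (NULL, NULL, BQ, 95); (NULL, NULL, SG, 67); (NULL, NULL, TH, 58); (NULL, NULL, TH, 62); (NULL, NULL, TH, 86)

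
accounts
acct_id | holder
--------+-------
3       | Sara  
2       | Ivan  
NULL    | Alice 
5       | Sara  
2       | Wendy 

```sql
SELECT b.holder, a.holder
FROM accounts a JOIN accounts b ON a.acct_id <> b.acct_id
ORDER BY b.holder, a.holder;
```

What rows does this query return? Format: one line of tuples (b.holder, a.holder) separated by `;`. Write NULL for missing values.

INNER JOIN keeps only pairs where the ON condition holds.
Matching on a.acct_id <> b.acct_id. A NULL in a compared column never satisfies the condition.
- a[0] acct_id=3 → 3 match(es) in b → 3 row(s).
- a[1] acct_id=2 → 2 match(es) in b → 2 row(s).
- a[2] acct_id=NULL → no match; dropped.
- a[3] acct_id=5 → 3 match(es) in b → 3 row(s).
- a[4] acct_id=2 → 2 match(es) in b → 2 row(s).
After projecting and ordering:
b.holder | a.holder
Ivan | Sara
Ivan | Sara
Sara | Ivan
Sara | Ivan
Sara | Sara
Sara | Sara
Sara | Wendy
Sara | Wendy
Wendy | Sara
Wendy | Sara

(Ivan, Sara); (Ivan, Sara); (Sara, Ivan); (Sara, Ivan); (Sara, Sara); (Sara, Sara); (Sara, Wendy); (Sara, Wendy); (Wendy, Sara); (Wendy, Sara)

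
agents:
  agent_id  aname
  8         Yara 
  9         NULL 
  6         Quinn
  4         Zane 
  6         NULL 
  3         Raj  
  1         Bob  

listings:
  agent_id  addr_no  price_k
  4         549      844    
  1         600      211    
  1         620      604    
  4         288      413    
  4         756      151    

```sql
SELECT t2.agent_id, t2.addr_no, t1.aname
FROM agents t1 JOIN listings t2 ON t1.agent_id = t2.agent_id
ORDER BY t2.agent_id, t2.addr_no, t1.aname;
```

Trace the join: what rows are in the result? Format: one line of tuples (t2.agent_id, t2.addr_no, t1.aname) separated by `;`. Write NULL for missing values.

INNER JOIN keeps only pairs where the ON condition holds.
Matching on t1.agent_id = t2.agent_id.
- t1[0] agent_id=8 → no match; dropped.
- t1[1] agent_id=9 → no match; dropped.
- t1[2] agent_id=6 → no match; dropped.
- t1[3] agent_id=4 → 3 match(es) in t2 → 3 row(s).
- t1[4] agent_id=6 → no match; dropped.
- t1[5] agent_id=3 → no match; dropped.
- t1[6] agent_id=1 → 2 match(es) in t2 → 2 row(s).
After projecting and ordering:
t2.agent_id | t2.addr_no | t1.aname
1 | 600 | Bob
1 | 620 | Bob
4 | 288 | Zane
4 | 549 | Zane
4 | 756 | Zane

(1, 600, Bob); (1, 620, Bob); (4, 288, Zane); (4, 549, Zane); (4, 756, Zane)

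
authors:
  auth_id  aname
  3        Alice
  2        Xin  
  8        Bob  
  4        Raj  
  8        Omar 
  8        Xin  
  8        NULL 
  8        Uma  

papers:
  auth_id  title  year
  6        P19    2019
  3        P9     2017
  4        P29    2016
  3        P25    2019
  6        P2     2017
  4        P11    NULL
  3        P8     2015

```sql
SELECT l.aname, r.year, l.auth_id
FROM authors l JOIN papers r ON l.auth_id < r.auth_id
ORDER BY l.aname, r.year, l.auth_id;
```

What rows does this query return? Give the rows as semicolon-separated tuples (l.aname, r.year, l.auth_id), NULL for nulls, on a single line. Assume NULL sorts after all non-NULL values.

(Alice, 2016, 3); (Alice, 2017, 3); (Alice, 2019, 3); (Alice, NULL, 3); (Raj, 2017, 4); (Raj, 2019, 4); (Xin, 2015, 2); (Xin, 2016, 2); (Xin, 2017, 2); (Xin, 2017, 2); (Xin, 2019, 2); (Xin, 2019, 2); (Xin, NULL, 2)

INNER JOIN keeps only pairs where the ON condition holds.
Matching on l.auth_id < r.auth_id.
- l (auth_id=3) pairs with 4 row(s) of r.
- l (auth_id=2) pairs with 7 row(s) of r.
- l (auth_id=8) has no partner → excluded.
- l (auth_id=4) pairs with 2 row(s) of r.
- l (auth_id=8) has no partner → excluded.
- l (auth_id=8) has no partner → excluded.
- l (auth_id=8) has no partner → excluded.
- l (auth_id=8) has no partner → excluded.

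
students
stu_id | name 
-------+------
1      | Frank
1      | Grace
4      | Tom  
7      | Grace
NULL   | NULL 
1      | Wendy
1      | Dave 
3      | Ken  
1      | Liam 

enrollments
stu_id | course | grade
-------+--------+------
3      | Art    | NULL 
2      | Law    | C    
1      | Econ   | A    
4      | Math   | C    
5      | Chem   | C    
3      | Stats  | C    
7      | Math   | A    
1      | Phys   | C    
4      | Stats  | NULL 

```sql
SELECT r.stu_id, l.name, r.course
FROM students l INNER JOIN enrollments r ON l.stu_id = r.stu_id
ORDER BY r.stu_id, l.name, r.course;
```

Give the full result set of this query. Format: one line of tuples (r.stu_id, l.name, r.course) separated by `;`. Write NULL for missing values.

(1, Dave, Econ); (1, Dave, Phys); (1, Frank, Econ); (1, Frank, Phys); (1, Grace, Econ); (1, Grace, Phys); (1, Liam, Econ); (1, Liam, Phys); (1, Wendy, Econ); (1, Wendy, Phys); (3, Ken, Art); (3, Ken, Stats); (4, Tom, Math); (4, Tom, Stats); (7, Grace, Math)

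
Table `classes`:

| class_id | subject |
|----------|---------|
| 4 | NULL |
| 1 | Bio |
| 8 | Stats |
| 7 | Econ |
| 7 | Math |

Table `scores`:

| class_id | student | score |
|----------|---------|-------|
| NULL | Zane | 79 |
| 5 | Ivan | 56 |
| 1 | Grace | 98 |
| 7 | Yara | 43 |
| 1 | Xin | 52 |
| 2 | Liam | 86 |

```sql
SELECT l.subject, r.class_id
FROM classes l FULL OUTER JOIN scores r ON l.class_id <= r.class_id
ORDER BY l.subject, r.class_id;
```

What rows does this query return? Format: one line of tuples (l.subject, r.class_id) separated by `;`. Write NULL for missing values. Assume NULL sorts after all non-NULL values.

(Bio, 1); (Bio, 1); (Bio, 2); (Bio, 5); (Bio, 7); (Econ, 7); (Math, 7); (Stats, NULL); (NULL, 5); (NULL, 7); (NULL, NULL)

FULL OUTER JOIN keeps every row from both sides; unmatched rows get NULL for the other side's columns.
Matching on l.class_id <= r.class_id. A NULL in a compared column never satisfies the condition.
- class_id=4: 2 matching r row(s), so 2 row(s) emitted.
- class_id=1: 5 matching r row(s), so 5 row(s) emitted.
- class_id=8: no r row matches, row kept with r columns NULL.
- class_id=7: 1 matching r row(s), so 1 row(s) emitted.
- class_id=7: 1 matching r row(s), so 1 row(s) emitted.
- 1 row(s) from r found no l partner → padded with NULL.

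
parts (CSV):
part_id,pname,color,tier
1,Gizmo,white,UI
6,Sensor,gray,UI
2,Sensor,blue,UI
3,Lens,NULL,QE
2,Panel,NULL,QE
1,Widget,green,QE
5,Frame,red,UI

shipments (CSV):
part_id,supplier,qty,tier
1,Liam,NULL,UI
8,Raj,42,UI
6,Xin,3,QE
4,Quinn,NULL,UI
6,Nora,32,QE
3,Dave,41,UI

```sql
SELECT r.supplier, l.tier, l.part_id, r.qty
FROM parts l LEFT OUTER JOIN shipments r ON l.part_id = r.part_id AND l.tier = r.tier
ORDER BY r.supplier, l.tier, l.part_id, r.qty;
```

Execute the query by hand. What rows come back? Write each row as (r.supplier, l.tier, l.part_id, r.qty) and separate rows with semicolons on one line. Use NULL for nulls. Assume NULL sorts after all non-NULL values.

LEFT JOIN keeps every row from `parts`; unmatched rows get NULL for `shipments`'s columns.
Matching on l.part_id = r.part_id AND l.tier = r.tier.
Matched pairs: 1; unmatched l rows kept: 6.

(Liam, UI, 1, NULL); (NULL, QE, 1, NULL); (NULL, QE, 2, NULL); (NULL, QE, 3, NULL); (NULL, UI, 2, NULL); (NULL, UI, 5, NULL); (NULL, UI, 6, NULL)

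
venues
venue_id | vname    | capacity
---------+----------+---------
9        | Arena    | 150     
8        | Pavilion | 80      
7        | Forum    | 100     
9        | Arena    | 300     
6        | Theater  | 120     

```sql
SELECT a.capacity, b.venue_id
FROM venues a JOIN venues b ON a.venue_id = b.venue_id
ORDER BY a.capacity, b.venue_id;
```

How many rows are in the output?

INNER JOIN keeps only pairs where the ON condition holds.
Matching on a.venue_id = b.venue_id.
Matched pairs: 7.
Total: 7 rows.

7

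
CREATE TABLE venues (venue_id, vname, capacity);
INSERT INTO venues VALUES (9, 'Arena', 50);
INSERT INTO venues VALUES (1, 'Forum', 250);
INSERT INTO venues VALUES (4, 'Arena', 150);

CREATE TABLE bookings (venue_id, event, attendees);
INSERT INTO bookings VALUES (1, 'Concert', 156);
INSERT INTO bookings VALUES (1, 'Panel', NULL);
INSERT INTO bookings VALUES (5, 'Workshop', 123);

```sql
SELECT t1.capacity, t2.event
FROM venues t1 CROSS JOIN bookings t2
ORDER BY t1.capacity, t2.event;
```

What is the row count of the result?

CROSS JOIN pairs every row of `venues` with every row of `bookings`: 3 × 3 = 9 rows.

9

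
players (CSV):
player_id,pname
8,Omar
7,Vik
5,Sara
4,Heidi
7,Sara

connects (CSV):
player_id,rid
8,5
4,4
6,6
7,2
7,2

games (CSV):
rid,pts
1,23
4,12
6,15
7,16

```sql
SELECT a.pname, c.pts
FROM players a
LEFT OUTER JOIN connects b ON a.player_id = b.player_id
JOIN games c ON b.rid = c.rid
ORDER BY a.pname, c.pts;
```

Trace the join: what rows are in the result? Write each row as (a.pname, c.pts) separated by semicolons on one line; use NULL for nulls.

(Heidi, 12)

Evaluate left to right. First `players a LEFT JOIN connects b` on player_id: 7 row(s).
Then INNER JOIN `games c` on rid: keep only rows whose b.rid appears in c.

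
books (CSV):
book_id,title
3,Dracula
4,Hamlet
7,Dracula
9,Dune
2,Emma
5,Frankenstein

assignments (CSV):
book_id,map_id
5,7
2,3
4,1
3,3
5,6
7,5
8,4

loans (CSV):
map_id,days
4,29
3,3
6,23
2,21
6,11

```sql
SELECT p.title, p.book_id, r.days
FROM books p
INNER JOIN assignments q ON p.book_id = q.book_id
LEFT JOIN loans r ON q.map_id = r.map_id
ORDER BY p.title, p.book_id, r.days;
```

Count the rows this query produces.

7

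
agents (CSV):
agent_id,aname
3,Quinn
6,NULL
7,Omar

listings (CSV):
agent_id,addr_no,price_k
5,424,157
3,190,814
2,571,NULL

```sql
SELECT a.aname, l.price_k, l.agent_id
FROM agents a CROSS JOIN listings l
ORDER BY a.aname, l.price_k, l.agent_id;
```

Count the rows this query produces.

9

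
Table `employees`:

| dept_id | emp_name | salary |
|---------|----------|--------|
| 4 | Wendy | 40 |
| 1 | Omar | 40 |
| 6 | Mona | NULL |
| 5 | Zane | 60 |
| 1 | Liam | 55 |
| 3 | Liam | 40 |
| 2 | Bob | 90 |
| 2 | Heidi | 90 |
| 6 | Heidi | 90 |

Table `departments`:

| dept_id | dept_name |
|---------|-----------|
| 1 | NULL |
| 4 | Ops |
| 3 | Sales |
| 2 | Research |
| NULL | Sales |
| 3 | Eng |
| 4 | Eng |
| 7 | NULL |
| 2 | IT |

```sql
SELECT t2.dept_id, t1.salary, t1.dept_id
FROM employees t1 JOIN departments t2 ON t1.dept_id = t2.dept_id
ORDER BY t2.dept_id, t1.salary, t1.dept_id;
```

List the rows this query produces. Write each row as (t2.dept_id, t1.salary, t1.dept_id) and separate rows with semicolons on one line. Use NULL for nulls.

(1, 40, 1); (1, 55, 1); (2, 90, 2); (2, 90, 2); (2, 90, 2); (2, 90, 2); (3, 40, 3); (3, 40, 3); (4, 40, 4); (4, 40, 4)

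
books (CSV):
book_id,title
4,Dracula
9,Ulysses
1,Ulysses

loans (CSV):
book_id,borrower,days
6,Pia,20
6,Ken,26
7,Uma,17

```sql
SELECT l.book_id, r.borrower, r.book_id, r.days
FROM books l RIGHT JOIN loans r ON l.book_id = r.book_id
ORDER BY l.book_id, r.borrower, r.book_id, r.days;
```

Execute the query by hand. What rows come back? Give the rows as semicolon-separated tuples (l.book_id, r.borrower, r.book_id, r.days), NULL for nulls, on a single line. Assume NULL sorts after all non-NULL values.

(NULL, Ken, 6, 26); (NULL, Pia, 6, 20); (NULL, Uma, 7, 17)

RIGHT JOIN keeps every row from `loans`; unmatched rows get NULL for `books`'s columns.
Matching on l.book_id = r.book_id.
- l row (book_id=4): no match.
- l row (book_id=9): no match.
- l row (book_id=1): no match.
- 3 r row(s) had no l match → kept, l columns NULL.
After projecting and ordering:
l.book_id | r.borrower | r.book_id | r.days
NULL | Ken | 6 | 26
NULL | Pia | 6 | 20
NULL | Uma | 7 | 17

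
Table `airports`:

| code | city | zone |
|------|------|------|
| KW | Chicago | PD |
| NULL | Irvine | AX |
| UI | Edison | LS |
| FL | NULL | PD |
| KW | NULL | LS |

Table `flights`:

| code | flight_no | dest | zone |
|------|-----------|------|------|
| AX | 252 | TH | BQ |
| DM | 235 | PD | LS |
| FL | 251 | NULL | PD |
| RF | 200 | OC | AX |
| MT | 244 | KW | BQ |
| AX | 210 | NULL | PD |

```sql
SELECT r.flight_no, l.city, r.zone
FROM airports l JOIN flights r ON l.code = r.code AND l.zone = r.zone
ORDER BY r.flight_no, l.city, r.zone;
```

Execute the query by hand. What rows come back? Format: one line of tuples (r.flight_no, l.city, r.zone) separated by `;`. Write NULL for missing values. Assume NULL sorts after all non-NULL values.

INNER JOIN keeps only pairs where the ON condition holds.
Matching on l.code = r.code AND l.zone = r.zone. A NULL in a compared column never satisfies the condition.
- code=KW, zone=PD: no matching r row, dropped.
- code=NULL, zone=AX: no matching r row, dropped.
- code=UI, zone=LS: no matching r row, dropped.
- code=FL, zone=PD: 1 matching r row(s), so 1 row(s) emitted.
- code=KW, zone=LS: no matching r row, dropped.
After projecting and ordering:
r.flight_no | l.city | r.zone
251 | NULL | PD

(251, NULL, PD)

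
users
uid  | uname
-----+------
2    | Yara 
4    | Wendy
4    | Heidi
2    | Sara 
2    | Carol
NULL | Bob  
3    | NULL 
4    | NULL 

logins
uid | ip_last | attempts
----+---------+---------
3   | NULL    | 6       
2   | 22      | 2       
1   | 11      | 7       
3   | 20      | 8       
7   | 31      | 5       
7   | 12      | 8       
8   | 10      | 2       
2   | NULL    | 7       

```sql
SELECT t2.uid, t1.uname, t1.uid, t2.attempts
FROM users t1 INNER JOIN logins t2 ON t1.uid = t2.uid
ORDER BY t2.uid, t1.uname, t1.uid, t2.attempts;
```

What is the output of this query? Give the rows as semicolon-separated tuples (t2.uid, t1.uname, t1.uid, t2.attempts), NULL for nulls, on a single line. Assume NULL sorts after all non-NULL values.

(2, Carol, 2, 2); (2, Carol, 2, 7); (2, Sara, 2, 2); (2, Sara, 2, 7); (2, Yara, 2, 2); (2, Yara, 2, 7); (3, NULL, 3, 6); (3, NULL, 3, 8)

INNER JOIN keeps only pairs where the ON condition holds.
Matching on t1.uid = t2.uid. A NULL in a compared column never satisfies the condition.
Matched pairs: 8.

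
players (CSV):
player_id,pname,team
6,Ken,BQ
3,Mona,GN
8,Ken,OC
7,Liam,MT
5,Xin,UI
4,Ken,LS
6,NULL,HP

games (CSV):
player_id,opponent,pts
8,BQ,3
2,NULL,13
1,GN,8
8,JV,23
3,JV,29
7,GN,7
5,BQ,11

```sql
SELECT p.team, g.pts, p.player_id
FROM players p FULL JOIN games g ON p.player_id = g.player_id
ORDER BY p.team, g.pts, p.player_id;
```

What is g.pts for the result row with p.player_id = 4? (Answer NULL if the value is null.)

NULL

FULL OUTER JOIN keeps every row from both sides; unmatched rows get NULL for the other side's columns.
Matching on p.player_id = g.player_id.
- p[0] player_id=6 → no match; kept with NULLs on the g side.
- p[1] player_id=3 → 1 match(es) in g → 1 row(s).
- p[2] player_id=8 → 2 match(es) in g → 2 row(s).
- p[3] player_id=7 → 1 match(es) in g → 1 row(s).
- p[4] player_id=5 → 1 match(es) in g → 1 row(s).
- p[5] player_id=4 → no match; kept with NULLs on the g side.
- p[6] player_id=6 → no match; kept with NULLs on the g side.
- plus 2 unmatched g row(s), each kept with NULL p columns.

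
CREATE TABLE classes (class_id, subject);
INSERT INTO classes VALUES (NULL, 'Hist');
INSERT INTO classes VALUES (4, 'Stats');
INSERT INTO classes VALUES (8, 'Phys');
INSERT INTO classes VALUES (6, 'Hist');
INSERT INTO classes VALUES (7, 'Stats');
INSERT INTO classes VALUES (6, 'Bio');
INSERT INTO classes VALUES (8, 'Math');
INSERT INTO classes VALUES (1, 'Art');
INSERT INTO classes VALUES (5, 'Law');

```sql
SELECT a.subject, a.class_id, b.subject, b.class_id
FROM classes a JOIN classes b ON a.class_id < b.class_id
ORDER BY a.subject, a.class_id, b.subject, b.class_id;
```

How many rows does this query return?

INNER JOIN keeps only pairs where the ON condition holds.
Matching on a.class_id < b.class_id. A NULL in a compared column never satisfies the condition.
Matched pairs: 26.
Total: 26 rows.

26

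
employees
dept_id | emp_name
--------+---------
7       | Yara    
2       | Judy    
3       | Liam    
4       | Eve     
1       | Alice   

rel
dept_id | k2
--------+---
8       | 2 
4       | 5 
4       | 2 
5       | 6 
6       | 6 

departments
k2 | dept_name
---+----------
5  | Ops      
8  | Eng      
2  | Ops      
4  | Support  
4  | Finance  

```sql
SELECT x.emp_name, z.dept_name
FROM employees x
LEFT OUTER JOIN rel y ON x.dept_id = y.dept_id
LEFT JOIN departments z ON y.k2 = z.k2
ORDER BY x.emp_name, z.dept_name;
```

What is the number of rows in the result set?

6

Step 1 — x LEFT JOIN y on dept_id → 6 row(s).
Then LEFT JOIN `departments z` on k2: each of those 6 rows is kept; rows whose y.k2 has no match in z get NULL for z's columns.
Result: 6 row(s).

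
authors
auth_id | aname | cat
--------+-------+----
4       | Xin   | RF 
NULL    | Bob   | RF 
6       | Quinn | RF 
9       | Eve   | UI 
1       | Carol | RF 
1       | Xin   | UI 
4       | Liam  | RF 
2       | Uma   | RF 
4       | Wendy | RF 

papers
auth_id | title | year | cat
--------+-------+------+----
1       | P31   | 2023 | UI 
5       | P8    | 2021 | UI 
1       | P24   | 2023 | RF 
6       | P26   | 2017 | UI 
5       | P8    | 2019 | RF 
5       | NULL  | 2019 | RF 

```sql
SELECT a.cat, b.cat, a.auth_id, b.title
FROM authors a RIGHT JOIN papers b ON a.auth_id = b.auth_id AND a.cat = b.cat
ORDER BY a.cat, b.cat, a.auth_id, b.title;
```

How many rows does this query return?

6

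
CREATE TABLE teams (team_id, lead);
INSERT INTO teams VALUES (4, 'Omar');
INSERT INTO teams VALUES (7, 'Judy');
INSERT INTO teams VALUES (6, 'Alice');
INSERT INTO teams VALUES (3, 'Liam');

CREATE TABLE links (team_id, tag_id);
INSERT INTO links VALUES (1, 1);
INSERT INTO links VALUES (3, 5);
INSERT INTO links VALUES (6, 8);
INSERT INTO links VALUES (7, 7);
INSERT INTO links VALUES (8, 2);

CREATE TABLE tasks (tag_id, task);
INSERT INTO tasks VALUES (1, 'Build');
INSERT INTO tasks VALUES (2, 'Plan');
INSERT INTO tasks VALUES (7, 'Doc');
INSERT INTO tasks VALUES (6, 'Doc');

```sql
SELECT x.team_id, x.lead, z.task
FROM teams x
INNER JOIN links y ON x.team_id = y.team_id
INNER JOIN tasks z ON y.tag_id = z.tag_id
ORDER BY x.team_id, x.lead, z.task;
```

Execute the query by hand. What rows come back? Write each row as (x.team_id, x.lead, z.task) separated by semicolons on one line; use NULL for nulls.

Evaluate left to right. First `teams x INNER JOIN links y` on team_id: 3 row(s).
Then INNER JOIN `tasks z` on tag_id: keep only rows whose y.tag_id appears in z.

(7, Judy, Doc)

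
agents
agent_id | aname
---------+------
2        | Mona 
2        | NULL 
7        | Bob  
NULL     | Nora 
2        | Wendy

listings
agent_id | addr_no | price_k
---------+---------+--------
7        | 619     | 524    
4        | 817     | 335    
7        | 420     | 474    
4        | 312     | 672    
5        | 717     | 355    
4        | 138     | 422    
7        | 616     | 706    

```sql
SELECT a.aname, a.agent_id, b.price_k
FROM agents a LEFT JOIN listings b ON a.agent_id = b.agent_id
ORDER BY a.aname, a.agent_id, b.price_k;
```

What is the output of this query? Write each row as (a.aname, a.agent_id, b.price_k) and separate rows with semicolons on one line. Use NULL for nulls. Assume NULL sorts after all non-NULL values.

(Bob, 7, 474); (Bob, 7, 524); (Bob, 7, 706); (Mona, 2, NULL); (Nora, NULL, NULL); (Wendy, 2, NULL); (NULL, 2, NULL)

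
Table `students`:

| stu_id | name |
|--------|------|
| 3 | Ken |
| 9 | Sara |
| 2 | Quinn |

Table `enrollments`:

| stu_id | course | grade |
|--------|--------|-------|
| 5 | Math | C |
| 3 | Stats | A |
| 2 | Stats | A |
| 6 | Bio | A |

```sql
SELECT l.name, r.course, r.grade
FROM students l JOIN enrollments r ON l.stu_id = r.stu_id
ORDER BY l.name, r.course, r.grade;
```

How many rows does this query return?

2

INNER JOIN keeps only pairs where the ON condition holds.
Matching on l.stu_id = r.stu_id.
Matched pairs: 2.
Total: 2 rows.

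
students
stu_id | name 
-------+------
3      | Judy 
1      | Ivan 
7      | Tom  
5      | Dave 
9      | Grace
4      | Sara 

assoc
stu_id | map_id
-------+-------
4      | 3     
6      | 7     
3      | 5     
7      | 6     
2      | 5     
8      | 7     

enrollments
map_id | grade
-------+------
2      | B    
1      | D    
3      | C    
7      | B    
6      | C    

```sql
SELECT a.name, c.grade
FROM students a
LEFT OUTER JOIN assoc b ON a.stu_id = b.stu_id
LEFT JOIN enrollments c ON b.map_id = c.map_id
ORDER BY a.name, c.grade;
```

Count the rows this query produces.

Evaluate left to right. First `students a LEFT JOIN assoc b` on stu_id: 6 row(s).
Then LEFT JOIN `enrollments c` on map_id: each of those 6 rows is kept; rows whose b.map_id has no match in c get NULL for c's columns.
Result: 6 row(s).

6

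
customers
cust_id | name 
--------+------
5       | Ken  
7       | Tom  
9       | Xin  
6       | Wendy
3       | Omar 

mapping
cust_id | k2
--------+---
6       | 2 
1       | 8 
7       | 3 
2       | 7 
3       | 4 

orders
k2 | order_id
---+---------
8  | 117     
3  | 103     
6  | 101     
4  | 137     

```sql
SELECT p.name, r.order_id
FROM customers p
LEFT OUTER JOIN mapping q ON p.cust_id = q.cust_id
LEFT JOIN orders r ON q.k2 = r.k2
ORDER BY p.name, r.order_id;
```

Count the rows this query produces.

5

Evaluate left to right. First `customers p LEFT JOIN mapping q` on cust_id: 5 row(s).
Then LEFT JOIN `orders r` on k2: each of those 5 rows is kept; rows whose q.k2 has no match in r get NULL for r's columns.
Result: 5 row(s).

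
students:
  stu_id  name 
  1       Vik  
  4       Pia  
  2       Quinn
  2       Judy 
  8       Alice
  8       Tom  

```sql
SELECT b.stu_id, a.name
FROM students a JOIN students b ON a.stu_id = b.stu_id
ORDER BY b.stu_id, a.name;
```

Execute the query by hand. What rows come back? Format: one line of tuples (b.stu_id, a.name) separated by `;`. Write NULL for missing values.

INNER JOIN keeps only pairs where the ON condition holds.
Matching on a.stu_id = b.stu_id.
Matched pairs: 10.

(1, Vik); (2, Judy); (2, Judy); (2, Quinn); (2, Quinn); (4, Pia); (8, Alice); (8, Alice); (8, Tom); (8, Tom)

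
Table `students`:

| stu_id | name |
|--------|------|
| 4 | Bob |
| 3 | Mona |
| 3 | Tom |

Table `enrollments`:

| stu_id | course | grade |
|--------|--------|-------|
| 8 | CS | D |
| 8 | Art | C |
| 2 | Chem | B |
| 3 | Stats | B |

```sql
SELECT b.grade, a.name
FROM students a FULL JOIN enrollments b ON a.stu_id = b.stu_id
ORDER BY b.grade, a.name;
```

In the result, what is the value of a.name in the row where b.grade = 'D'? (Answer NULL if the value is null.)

FULL OUTER JOIN keeps every row from both sides; unmatched rows get NULL for the other side's columns.
Matching on a.stu_id = b.stu_id.
- a (stu_id=4) has no partner → padded with NULL.
- a (stu_id=3) pairs with 1 row(s) of b.
- a (stu_id=3) pairs with 1 row(s) of b.
- 3 b row(s) had no a match → kept, a columns NULL.

NULL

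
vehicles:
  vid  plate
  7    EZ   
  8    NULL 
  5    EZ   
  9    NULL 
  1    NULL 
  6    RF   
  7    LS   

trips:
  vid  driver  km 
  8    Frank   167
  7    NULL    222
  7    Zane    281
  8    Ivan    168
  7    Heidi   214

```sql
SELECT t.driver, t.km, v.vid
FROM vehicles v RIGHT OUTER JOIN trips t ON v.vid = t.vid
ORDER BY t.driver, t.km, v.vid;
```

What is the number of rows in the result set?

RIGHT JOIN keeps every row from `trips`; unmatched rows get NULL for `vehicles`'s columns.
Matching on v.vid = t.vid.
- vid=7: 3 matching t row(s), so 3 row(s) emitted.
- vid=8: 2 matching t row(s), so 2 row(s) emitted.
- vid=5: no matching t row.
- vid=9: no matching t row.
- vid=1: no matching t row.
- vid=6: no matching t row.
- vid=7: 3 matching t row(s), so 3 row(s) emitted.
- every t row matched at least one v row.
Total: 8 rows.

8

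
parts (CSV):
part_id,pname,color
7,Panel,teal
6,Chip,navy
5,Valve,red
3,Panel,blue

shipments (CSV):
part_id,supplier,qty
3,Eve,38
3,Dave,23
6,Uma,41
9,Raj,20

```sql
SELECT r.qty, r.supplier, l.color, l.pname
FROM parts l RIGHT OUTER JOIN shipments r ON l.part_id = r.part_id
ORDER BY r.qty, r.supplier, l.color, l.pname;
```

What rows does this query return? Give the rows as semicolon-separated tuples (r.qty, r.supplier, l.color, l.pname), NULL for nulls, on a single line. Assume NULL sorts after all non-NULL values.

(20, Raj, NULL, NULL); (23, Dave, blue, Panel); (38, Eve, blue, Panel); (41, Uma, navy, Chip)

RIGHT JOIN keeps every row from `shipments`; unmatched rows get NULL for `parts`'s columns.
Matching on l.part_id = r.part_id.
Matched pairs: 3; unmatched r rows kept: 1.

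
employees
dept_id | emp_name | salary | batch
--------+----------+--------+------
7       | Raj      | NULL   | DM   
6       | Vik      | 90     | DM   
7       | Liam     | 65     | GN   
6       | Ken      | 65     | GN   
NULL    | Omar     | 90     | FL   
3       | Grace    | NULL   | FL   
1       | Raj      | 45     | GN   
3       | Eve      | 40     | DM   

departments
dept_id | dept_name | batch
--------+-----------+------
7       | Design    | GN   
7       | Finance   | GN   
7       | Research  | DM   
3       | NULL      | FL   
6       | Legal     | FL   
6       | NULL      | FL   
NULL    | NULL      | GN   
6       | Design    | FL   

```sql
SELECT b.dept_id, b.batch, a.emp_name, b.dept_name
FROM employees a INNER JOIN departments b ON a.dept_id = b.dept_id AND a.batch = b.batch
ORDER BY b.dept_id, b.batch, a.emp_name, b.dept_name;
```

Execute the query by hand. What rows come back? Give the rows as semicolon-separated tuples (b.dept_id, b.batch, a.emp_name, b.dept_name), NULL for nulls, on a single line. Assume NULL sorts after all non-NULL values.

(3, FL, Grace, NULL); (7, DM, Raj, Research); (7, GN, Liam, Design); (7, GN, Liam, Finance)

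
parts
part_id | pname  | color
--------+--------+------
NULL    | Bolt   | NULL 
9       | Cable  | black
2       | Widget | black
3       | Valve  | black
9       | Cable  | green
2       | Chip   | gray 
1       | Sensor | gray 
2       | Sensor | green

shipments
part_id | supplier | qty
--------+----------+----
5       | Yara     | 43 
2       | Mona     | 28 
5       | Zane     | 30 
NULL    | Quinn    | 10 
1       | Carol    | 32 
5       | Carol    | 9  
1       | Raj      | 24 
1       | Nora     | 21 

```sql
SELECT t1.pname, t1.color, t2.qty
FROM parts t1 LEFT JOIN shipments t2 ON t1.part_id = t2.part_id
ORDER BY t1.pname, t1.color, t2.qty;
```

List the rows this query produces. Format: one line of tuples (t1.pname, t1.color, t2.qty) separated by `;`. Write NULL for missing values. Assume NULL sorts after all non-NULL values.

LEFT JOIN keeps every row from `parts`; unmatched rows get NULL for `shipments`'s columns.
Matching on t1.part_id = t2.part_id. A NULL in a compared column never satisfies the condition.
Matched pairs: 6; unmatched t1 rows kept: 4.

(Bolt, NULL, NULL); (Cable, black, NULL); (Cable, green, NULL); (Chip, gray, 28); (Sensor, gray, 21); (Sensor, gray, 24); (Sensor, gray, 32); (Sensor, green, 28); (Valve, black, NULL); (Widget, black, 28)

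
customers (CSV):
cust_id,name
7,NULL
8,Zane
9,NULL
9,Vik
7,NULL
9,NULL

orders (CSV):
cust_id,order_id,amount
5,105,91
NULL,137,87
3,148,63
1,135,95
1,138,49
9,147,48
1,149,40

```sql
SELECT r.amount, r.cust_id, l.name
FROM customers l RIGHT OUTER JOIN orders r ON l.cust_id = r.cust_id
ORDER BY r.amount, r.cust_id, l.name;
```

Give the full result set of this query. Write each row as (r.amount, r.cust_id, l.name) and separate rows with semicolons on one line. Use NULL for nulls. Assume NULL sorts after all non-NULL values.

(40, 1, NULL); (48, 9, Vik); (48, 9, NULL); (48, 9, NULL); (49, 1, NULL); (63, 3, NULL); (87, NULL, NULL); (91, 5, NULL); (95, 1, NULL)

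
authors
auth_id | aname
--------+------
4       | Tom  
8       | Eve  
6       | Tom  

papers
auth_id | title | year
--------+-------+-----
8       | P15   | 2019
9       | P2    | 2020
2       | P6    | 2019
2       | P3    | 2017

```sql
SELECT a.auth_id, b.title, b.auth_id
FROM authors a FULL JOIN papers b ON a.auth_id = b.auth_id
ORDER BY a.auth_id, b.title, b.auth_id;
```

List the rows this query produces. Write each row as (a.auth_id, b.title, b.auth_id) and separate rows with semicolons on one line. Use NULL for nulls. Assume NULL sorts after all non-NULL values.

FULL OUTER JOIN keeps every row from both sides; unmatched rows get NULL for the other side's columns.
Matching on a.auth_id = b.auth_id.
- auth_id=4: no b row matches, row kept with b columns NULL.
- auth_id=8: 1 matching b row(s), so 1 row(s) emitted.
- auth_id=6: no b row matches, row kept with b columns NULL.
- 3 row(s) from b found no a partner → padded with NULL.
After projecting and ordering:
a.auth_id | b.title | b.auth_id
4 | NULL | NULL
6 | NULL | NULL
8 | P15 | 8
NULL | P2 | 9
NULL | P3 | 2
NULL | P6 | 2

(4, NULL, NULL); (6, NULL, NULL); (8, P15, 8); (NULL, P2, 9); (NULL, P3, 2); (NULL, P6, 2)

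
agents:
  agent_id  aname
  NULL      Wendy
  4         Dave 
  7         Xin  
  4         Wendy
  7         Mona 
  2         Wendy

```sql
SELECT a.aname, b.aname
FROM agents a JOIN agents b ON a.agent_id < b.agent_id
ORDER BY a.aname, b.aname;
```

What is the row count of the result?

8

INNER JOIN keeps only pairs where the ON condition holds.
Matching on a.agent_id < b.agent_id. A NULL in a compared column never satisfies the condition.
- a[0] agent_id=NULL → no match; dropped.
- a[1] agent_id=4 → 2 match(es) in b → 2 row(s).
- a[2] agent_id=7 → no match; dropped.
- a[3] agent_id=4 → 2 match(es) in b → 2 row(s).
- a[4] agent_id=7 → no match; dropped.
- a[5] agent_id=2 → 4 match(es) in b → 4 row(s).
Total: 8 rows.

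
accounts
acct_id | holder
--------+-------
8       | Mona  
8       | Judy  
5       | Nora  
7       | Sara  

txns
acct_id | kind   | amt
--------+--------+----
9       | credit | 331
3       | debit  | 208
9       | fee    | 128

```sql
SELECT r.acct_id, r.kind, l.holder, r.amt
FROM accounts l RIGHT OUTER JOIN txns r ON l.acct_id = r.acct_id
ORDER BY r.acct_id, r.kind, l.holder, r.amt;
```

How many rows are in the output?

3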